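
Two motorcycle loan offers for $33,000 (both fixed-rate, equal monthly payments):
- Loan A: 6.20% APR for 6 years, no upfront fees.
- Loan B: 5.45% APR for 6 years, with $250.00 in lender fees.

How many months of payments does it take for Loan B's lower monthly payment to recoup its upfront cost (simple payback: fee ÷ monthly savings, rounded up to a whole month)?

22 months

Loan A: at 6.20% the monthly rate is 0.0051667, so the payment is 33,000 × 0.0051667 / (1 − 1.0051667^−72) = $550.03.
Loan B: monthly rate = 5.45%/12 = 0.0045417; payment = 33,000 × 0.0045417 / (1 − (1+0.0045417)^−72) = $538.38.
Monthly savings = $550.03 − $538.38 = $11.65.
Break-even = $250.00 / $11.65 = 21.46 → 22 months.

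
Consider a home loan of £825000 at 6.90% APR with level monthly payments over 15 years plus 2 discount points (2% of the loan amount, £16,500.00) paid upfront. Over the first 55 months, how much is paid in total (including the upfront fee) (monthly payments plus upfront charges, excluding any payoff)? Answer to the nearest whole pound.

Monthly rate = 6.9%/12 = 0.0057500; payment = 825,000 × 0.0057500 / (1 − (1+0.0057500)^−180) = £7,369.29.
Total outlay = 55 × £7,369.29 + £16,500.00 = £421,810.95.

£421,811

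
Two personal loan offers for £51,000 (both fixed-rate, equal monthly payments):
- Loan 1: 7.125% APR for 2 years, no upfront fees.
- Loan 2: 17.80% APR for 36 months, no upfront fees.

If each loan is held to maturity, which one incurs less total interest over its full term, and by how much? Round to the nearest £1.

Loan 1 by £11,321

Loan 1: at 7.125% the monthly rate is 0.0059375, so the payment is 51,000 × 0.0059375 / (1 − 1.0059375^−24) = £2,286.29.
Total interest on Loan 1 = 24 × £2,286.29 − £51,000 = £3,870.96.
Loan 2: at 17.80% the monthly rate is 0.0148333, so the payment is 51,000 × 0.0148333 / (1 − 1.0148333^−36) = £1,838.66.
Total interest on Loan 2 = 36 × £1,838.66 − £51,000 = £15,191.76.
Loan 1 is lower by £11,320.80.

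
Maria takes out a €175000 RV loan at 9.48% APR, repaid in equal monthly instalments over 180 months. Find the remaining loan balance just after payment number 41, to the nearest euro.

€153,660

With monthly rate i = 9.48%/12 = 0.0079000, the balance after k of n payments is P · [(1+i)^n − (1+i)^k] / [(1+i)^n − 1].
(1+0.0079000)^180 = 4.12230515 and (1+0.0079000)^41 = 1.38075064, so the balance is 175,000 × (4.12230515 − 1.38075064) / (4.12230515 − 1) = €153,659.56.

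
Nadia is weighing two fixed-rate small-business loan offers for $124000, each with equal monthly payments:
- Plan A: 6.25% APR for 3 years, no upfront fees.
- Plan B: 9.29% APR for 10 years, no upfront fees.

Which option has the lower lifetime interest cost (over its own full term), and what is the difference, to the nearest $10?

Plan A by $54,530

Plan A: monthly rate = 6.25%/12 = 0.0052083; payment = 124,000 × 0.0052083 / (1 − (1+0.0052083)^−36) = $3,786.38.
Total interest on Plan A = 36 × $3,786.38 − $124,000 = $12,309.68.
Plan B: monthly rate = 9.29%/12 = 0.0077417; payment = 124,000 × 0.0077417 / (1 − (1+0.0077417)^−120) = $1,590.31.
Total interest on Plan B = 120 × $1,590.31 − $124,000 = $66,837.20.
Plan A is lower by $54,527.52.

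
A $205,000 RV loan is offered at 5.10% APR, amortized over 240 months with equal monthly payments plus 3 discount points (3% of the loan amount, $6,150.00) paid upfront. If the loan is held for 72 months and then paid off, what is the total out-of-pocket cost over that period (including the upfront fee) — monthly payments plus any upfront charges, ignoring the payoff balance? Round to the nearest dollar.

$104,377

At 5.10% the monthly rate is 0.0042500, so the payment is 205,000 × 0.0042500 / (1 − 1.0042500^−240) = $1,364.26.
Total outlay = 72 × $1,364.26 + $6,150.00 = $104,376.72.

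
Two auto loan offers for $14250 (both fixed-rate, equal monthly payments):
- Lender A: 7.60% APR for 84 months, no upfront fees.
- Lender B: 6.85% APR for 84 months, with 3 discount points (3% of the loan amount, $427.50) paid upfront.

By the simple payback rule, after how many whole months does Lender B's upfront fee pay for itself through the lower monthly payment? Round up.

82 months

Lender A: monthly rate = 7.6%/12 = 0.0063333; payment = 14,250 × 0.0063333 / (1 − (1+0.0063333)^−84) = $219.27.
Lender B: at 6.85% the monthly rate is 0.0057083, so the payment is 14,250 × 0.0057083 / (1 − 1.0057083^−84) = $214.03.
Monthly savings = $219.27 − $214.03 = $5.24.
Break-even = $427.50 / $5.24 = 81.58 → 82 months.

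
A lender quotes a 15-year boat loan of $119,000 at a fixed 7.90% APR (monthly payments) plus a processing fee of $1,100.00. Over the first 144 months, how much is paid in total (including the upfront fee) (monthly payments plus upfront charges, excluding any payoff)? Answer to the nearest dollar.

$163,873

Monthly rate = 7.9%/12 = 0.0065833; payment = 119,000 × 0.0065833 / (1 − (1+0.0065833)^−180) = $1,130.37.
Total outlay = 144 × $1,130.37 + $1,100.00 = $163,873.28.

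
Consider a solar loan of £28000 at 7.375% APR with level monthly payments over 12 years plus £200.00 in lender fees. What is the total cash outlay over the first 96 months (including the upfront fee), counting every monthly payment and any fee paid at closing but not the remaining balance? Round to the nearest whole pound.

At 7.375% the monthly rate is 0.0061458, so the payment is 28,000 × 0.0061458 / (1 − 1.0061458^−144) = £293.57.
Total outlay = 96 × £293.57 + £200.00 = £28,382.72.

£28,383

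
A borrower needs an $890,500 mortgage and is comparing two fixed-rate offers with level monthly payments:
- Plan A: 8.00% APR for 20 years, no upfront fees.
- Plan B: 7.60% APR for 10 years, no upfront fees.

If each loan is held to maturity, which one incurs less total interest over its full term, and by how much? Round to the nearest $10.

Plan A: at 8.00% the monthly rate is 0.0066667, so the payment is 890,500 × 0.0066667 / (1 − 1.0066667^−240) = $7,448.50.
Total interest on Plan A = 240 × $7,448.50 − $890,500 = $897,140.00.
Plan B: monthly rate = 7.6%/12 = 0.0063333; payment = 890,500 × 0.0063333 / (1 − (1+0.0063333)^−120) = $10,616.93.
Total interest on Plan B = 120 × $10,616.93 − $890,500 = $383,531.60.
Plan B is lower by $513,608.40.

Plan B by $513,610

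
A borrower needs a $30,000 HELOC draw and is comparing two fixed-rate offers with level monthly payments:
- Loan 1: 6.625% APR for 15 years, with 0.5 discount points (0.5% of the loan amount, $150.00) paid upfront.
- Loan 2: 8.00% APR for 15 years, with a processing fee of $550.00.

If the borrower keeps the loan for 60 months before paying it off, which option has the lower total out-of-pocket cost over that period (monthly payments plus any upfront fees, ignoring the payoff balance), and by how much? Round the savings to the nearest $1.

Loan 1 by $1,798

Loan 1: monthly rate = 6.625%/12 = 0.0055208; payment = 30,000 × 0.0055208 / (1 − (1+0.0055208)^−180) = $263.40.
Loan 2: monthly rate = 8%/12 = 0.0066667; payment = 30,000 × 0.0066667 / (1 − (1+0.0066667)^−180) = $286.70.
Over 60 months: Loan 1 costs 60 × $263.40 + $150.00 = $15,954.00; Loan 2 costs 60 × $286.70 + $550.00 = $17,752.00.
Loan 1 is cheaper by $17,752.00 − $15,954.00 = $1,798.00.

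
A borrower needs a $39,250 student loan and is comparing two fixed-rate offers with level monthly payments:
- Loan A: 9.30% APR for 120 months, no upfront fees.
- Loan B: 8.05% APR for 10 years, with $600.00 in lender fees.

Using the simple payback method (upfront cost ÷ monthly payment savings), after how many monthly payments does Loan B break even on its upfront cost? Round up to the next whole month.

Loan A: monthly rate = 9.3%/12 = 0.0077500; payment = 39,250 × 0.0077500 / (1 − (1+0.0077500)^−120) = $503.60.
Loan B: monthly rate = 8.05%/12 = 0.0067083; payment = 39,250 × 0.0067083 / (1 − (1+0.0067083)^−120) = $477.25.
Monthly savings = $503.60 − $477.25 = $26.35.
Break-even = $600.00 / $26.35 = 22.77 → 23 months.

23 months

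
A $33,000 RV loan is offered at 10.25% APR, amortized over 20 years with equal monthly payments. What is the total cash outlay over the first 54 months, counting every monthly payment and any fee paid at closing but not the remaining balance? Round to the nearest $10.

Monthly rate = 10.25%/12 = 0.0085417; payment = 33,000 × 0.0085417 / (1 − (1+0.0085417)^−240) = $323.94.
Total outlay = 54 × $323.94 = $17,492.76.

$17,490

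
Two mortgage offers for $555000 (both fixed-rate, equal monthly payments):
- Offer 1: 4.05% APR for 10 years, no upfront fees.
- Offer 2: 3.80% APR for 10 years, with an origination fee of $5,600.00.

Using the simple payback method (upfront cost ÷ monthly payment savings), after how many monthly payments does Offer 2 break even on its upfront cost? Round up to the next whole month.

86 months

Offer 1: at 4.05% the monthly rate is 0.0033750, so the payment is 555,000 × 0.0033750 / (1 − 1.0033750^−120) = $5,632.30.
Offer 2: monthly rate = 3.8%/12 = 0.0031667; payment = 555,000 × 0.0031667 / (1 − (1+0.0031667)^−120) = $5,566.50.
Monthly savings = $5,632.30 − $5,566.50 = $65.80.
Break-even = $5,600.00 / $65.80 = 85.11 → 86 months.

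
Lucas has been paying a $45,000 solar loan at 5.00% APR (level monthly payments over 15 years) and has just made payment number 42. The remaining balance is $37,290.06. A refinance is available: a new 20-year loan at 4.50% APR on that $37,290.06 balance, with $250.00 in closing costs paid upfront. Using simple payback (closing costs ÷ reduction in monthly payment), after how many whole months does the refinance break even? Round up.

Current payment = 45,000 × 5%/12 / (1 − (1+0.0041667)^−180) = $355.86.
Refinanced payment = 37,290.06 × 0.0037500 / (1 − (1+0.0037500)^−240) = $235.92.
Monthly savings = $355.86 − $235.92 = $119.94.
Break-even = $250.00 / $119.94 = 2.08 → 3 months.

3 months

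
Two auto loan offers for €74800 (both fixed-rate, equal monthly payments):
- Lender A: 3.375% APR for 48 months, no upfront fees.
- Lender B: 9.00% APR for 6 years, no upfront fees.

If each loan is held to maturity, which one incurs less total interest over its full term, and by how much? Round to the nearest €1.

Lender A by €17,011

Lender A: monthly rate = 3.375%/12 = 0.0028125; payment = 74,800 × 0.0028125 / (1 − (1+0.0028125)^−48) = €1,668.07.
Total interest on Lender A = 48 × €1,668.07 − €74,800 = €5,267.36.
Lender B: monthly rate = 9%/12 = 0.0075000; payment = 74,800 × 0.0075000 / (1 − (1+0.0075000)^−72) = €1,348.31.
Total interest on Lender B = 72 × €1,348.31 − €74,800 = €22,278.32.
Lender A is lower by €17,010.96.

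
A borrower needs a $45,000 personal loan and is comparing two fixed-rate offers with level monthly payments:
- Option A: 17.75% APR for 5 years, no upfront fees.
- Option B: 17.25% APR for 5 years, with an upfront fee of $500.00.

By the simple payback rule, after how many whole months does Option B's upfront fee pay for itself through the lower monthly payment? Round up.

42 months

Option A: at 17.75% the monthly rate is 0.0147917, so the payment is 45,000 × 0.0147917 / (1 − 1.0147917^−60) = $1,136.59.
Option B: at 17.25% the monthly rate is 0.0143750, so the payment is 45,000 × 0.0143750 / (1 − 1.0143750^−60) = $1,124.42.
Monthly savings = $1,136.59 − $1,124.42 = $12.17.
Break-even = $500.00 / $12.17 = 41.08 → 42 months.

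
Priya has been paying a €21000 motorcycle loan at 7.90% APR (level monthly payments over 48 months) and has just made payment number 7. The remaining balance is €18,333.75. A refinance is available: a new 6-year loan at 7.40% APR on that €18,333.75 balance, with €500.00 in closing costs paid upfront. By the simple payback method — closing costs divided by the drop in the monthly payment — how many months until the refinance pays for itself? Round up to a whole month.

Current payment = 21,000 × 7.9%/12 / (1 − (1+0.0065833)^−48) = €511.69.
Refinanced payment = 18,333.75 × 0.0061667 / (1 − (1+0.0061667)^−72) = €316.11.
Monthly savings = €511.69 − €316.11 = €195.58.
Break-even = €500.00 / €195.58 = 2.56 → 3 months.

3 months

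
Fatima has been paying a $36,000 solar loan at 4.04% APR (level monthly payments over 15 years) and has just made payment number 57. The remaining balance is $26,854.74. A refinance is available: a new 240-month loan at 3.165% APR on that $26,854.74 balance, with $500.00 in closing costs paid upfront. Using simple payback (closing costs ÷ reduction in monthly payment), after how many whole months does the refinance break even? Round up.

Current payment = 36,000 × 4.04%/12 / (1 − (1+0.0033667)^−180) = $267.01.
Refinanced payment = 26,854.74 × 0.0026375 / (1 − (1+0.0026375)^−240) = $151.16.
Monthly savings = $267.01 − $151.16 = $115.85.
Break-even = $500.00 / $115.85 = 4.32 → 5 months.

5 months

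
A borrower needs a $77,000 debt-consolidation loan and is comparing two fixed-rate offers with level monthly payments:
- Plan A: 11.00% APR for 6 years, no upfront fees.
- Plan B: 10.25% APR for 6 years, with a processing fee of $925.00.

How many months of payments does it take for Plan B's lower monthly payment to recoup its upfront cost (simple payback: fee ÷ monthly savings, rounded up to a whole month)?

32 months

Plan A: at 11.00% the monthly rate is 0.0091667, so the payment is 77,000 × 0.0091667 / (1 − 1.0091667^−72) = $1,465.62.
Plan B: at 10.25% the monthly rate is 0.0085417, so the payment is 77,000 × 0.0085417 / (1 − 1.0085417^−72) = $1,436.22.
Monthly savings = $1,465.62 − $1,436.22 = $29.40.
Break-even = $925.00 / $29.40 = 31.46 → 32 months.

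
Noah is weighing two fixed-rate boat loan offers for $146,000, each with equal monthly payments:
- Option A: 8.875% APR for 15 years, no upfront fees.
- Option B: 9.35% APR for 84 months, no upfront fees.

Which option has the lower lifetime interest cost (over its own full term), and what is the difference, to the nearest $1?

Option A: at 8.875% the monthly rate is 0.0073958, so the payment is 146,000 × 0.0073958 / (1 − 1.0073958^−180) = $1,469.99.
Total interest on Option A = 180 × $1,469.99 − $146,000 = $118,598.20.
Option B: at 9.35% the monthly rate is 0.0077917, so the payment is 146,000 × 0.0077917 / (1 − 1.0077917^−84) = $2,375.02.
Total interest on Option B = 84 × $2,375.02 − $146,000 = $53,501.68.
Option B is lower by $65,096.52.

Option B by $65,097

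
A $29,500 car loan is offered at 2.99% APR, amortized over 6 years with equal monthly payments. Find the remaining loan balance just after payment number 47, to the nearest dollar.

With monthly rate i = 2.99%/12 = 0.0024917, the balance after k of n payments is P · [(1+i)^n − (1+i)^k] / [(1+i)^n − 1].
(1+0.0024917)^72 = 1.19623230 and (1+0.0024917)^47 = 1.12407748, so the balance is 29,500 × (1.19623230 − 1.12407748) / (1.19623230 − 1) = $10,847.18.

$10,847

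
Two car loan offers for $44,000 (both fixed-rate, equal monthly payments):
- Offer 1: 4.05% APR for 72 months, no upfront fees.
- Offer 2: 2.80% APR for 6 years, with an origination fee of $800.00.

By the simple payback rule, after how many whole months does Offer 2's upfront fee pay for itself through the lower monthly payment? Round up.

Offer 1: monthly rate = 4.05%/12 = 0.0033750; payment = 44,000 × 0.0033750 / (1 − (1+0.0033750)^−72) = $689.39.
Offer 2: monthly rate = 2.8%/12 = 0.0023333; payment = 44,000 × 0.0023333 / (1 − (1+0.0023333)^−72) = $664.59.
Monthly savings = $689.39 − $664.59 = $24.80.
Break-even = $800.00 / $24.80 = 32.26 → 33 months.

33 months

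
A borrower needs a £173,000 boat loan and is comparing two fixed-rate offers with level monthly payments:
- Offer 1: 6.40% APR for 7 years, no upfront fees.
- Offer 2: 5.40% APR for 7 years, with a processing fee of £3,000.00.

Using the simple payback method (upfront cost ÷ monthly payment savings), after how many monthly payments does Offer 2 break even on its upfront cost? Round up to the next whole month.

37 months

Offer 1: monthly rate = 6.4%/12 = 0.0053333; payment = 173,000 × 0.0053333 / (1 − (1+0.0053333)^−84) = £2,560.59.
Offer 2: at 5.40% the monthly rate is 0.0045000, so the payment is 173,000 × 0.0045000 / (1 − 1.0045000^−84) = £2,477.81.
Monthly savings = £2,560.59 − £2,477.81 = £82.78.
Break-even = £3,000.00 / £82.78 = 36.24 → 37 months.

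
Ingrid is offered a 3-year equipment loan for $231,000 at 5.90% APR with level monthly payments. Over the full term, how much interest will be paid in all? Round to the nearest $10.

Monthly rate = 5.9%/12 = 0.0049167; payment = 231,000 × 0.0049167 / (1 − (1+0.0049167)^−36) = $7,017.01.
Total paid = 36 × $7,017.01 = $252,612.36; interest = $252,612.36 − $231,000 = $21,612.36.

$21,610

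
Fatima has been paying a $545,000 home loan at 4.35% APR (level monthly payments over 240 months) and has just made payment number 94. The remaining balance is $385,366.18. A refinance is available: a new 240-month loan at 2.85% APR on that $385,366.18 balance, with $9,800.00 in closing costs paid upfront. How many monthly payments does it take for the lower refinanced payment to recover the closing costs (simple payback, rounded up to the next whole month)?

Current payment = 545,000 × 4.35%/12 / (1 − (1+0.0036250)^−240) = $3,403.97.
Refinanced payment = 385,366.18 × 0.0023750 / (1 − (1+0.0023750)^−240) = $2,108.41.
Monthly savings = $3,403.97 − $2,108.41 = $1,295.56.
Break-even = $9,800.00 / $1,295.56 = 7.56 → 8 months.

8 months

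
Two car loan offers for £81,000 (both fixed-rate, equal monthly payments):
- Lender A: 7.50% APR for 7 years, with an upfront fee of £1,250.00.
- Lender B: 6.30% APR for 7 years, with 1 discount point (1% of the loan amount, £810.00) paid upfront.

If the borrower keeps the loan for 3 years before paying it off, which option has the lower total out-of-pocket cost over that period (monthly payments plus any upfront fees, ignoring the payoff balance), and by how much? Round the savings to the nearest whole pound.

Lender B by £2,147

Lender A: at 7.50% the monthly rate is 0.0062500, so the payment is 81,000 × 0.0062500 / (1 − 1.0062500^−84) = £1,242.40.
Lender B: monthly rate = 6.3%/12 = 0.0052500; payment = 81,000 × 0.0052500 / (1 − (1+0.0052500)^−84) = £1,194.98.
Over 36 months: Lender A costs 36 × £1,242.40 + £1,250.00 = £45,976.40; Lender B costs 36 × £1,194.98 + £810.00 = £43,829.28.
Lender B is cheaper by £45,976.40 − £43,829.28 = £2,147.12.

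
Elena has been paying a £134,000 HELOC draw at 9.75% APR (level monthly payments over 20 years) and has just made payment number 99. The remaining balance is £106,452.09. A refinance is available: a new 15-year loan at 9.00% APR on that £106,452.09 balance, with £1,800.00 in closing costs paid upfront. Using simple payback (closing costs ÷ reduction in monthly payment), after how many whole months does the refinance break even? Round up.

Current payment = 134,000 × 9.75%/12 / (1 − (1+0.0081250)^−240) = £1,271.01.
Refinanced payment = 106,452.09 × 0.0075000 / (1 − (1+0.0075000)^−180) = £1,079.71.
Monthly savings = £1,271.01 − £1,079.71 = £191.30.
Break-even = £1,800.00 / £191.30 = 9.41 → 10 months.

10 months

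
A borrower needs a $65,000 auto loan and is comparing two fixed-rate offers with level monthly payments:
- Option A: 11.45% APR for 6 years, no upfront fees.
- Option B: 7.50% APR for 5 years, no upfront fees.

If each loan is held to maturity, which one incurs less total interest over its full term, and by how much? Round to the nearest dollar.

Option B by $12,014

Option A: at 11.45% the monthly rate is 0.0095417, so the payment is 65,000 × 0.0095417 / (1 − 1.0095417^−72) = $1,252.25.
Total interest on Option A = 72 × $1,252.25 − $65,000 = $25,162.00.
Option B: monthly rate = 7.5%/12 = 0.0062500; payment = 65,000 × 0.0062500 / (1 − (1+0.0062500)^−60) = $1,302.47.
Total interest on Option B = 60 × $1,302.47 − $65,000 = $13,148.20.
Option B is lower by $12,013.80.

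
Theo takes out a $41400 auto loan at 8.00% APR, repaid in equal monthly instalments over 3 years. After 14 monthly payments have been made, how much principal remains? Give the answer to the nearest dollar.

With monthly rate i = 8%/12 = 0.0066667, the balance after k of n payments is P · [(1+i)^n − (1+i)^k] / [(1+i)^n − 1].
(1+0.0066667)^36 = 1.27023705 and (1+0.0066667)^14 = 1.09748763, so the balance is 41,400 × (1.27023705 − 1.09748763) / (1.27023705 − 1) = $26,465.01.

$26,465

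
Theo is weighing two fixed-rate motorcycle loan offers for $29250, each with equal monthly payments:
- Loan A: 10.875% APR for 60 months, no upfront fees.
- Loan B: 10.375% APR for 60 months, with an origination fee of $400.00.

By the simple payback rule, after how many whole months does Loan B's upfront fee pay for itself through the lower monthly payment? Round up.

56 months

Loan A: at 10.875% the monthly rate is 0.0090625, so the payment is 29,250 × 0.0090625 / (1 − 1.0090625^−60) = $634.14.
Loan B: at 10.375% the monthly rate is 0.0086458, so the payment is 29,250 × 0.0086458 / (1 − 1.0086458^−60) = $626.89.
Monthly savings = $634.14 − $626.89 = $7.25.
Break-even = $400.00 / $7.25 = 55.17 → 56 months.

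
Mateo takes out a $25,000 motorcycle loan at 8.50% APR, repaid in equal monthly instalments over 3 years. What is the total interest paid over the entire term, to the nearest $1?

Monthly rate = 8.5%/12 = 0.0070833; payment = 25,000 × 0.0070833 / (1 − (1+0.0070833)^−36) = $789.19.
Total paid = 36 × $789.19 = $28,410.84; interest = $28,410.84 − $25,000 = $3,410.84.

$3,411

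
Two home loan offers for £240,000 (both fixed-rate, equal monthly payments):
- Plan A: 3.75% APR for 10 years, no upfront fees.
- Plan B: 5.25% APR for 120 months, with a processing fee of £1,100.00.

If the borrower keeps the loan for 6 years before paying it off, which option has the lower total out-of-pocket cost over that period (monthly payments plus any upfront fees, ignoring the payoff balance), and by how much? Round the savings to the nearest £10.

Plan A: at 3.75% the monthly rate is 0.0031250, so the payment is 240,000 × 0.0031250 / (1 − 1.0031250^−120) = £2,401.47.
Plan B: monthly rate = 5.25%/12 = 0.0043750; payment = 240,000 × 0.0043750 / (1 − (1+0.0043750)^−120) = £2,575.00.
Over 72 months: Plan A costs 72 × £2,401.47 = £172,905.84; Plan B costs 72 × £2,575.00 + £1,100.00 = £186,500.00.
Plan A is cheaper by £186,500.00 − £172,905.84 = £13,594.16.

Plan A by £13,590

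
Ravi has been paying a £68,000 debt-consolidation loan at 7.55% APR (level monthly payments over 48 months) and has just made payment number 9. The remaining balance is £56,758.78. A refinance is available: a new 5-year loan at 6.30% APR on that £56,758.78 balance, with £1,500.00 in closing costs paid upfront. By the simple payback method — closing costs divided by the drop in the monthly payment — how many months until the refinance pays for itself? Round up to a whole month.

Current payment = 68,000 × 7.55%/12 / (1 − (1+0.0062917)^−48) = £1,645.75.
Refinanced payment = 56,758.78 × 0.0052500 / (1 − (1+0.0052500)^−60) = £1,105.24.
Monthly savings = £1,645.75 − £1,105.24 = £540.51.
Break-even = £1,500.00 / £540.51 = 2.78 → 3 months.

3 months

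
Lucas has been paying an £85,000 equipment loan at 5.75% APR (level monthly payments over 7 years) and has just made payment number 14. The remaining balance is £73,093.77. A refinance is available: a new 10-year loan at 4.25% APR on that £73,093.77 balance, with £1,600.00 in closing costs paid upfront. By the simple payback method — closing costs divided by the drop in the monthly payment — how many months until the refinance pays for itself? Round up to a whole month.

4 months

Current payment = 85,000 × 5.75%/12 / (1 − (1+0.0047917)^−84) = £1,231.57.
Refinanced payment = 73,093.77 × 0.0035417 / (1 − (1+0.0035417)^−120) = £748.75.
Monthly savings = £1,231.57 − £748.75 = £482.82.
Break-even = £1,600.00 / £482.82 = 3.31 → 4 months.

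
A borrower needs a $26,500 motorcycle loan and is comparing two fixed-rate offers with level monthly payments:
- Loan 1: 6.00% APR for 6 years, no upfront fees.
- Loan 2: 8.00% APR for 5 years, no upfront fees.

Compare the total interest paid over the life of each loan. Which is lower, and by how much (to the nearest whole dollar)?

Loan 1 by $618

Loan 1: at 6.00% the monthly rate is 0.0050000, so the payment is 26,500 × 0.0050000 / (1 − 1.0050000^−72) = $439.18.
Total interest on Loan 1 = 72 × $439.18 − $26,500 = $5,120.96.
Loan 2: at 8.00% the monthly rate is 0.0066667, so the payment is 26,500 × 0.0066667 / (1 − 1.0066667^−60) = $537.32.
Total interest on Loan 2 = 60 × $537.32 − $26,500 = $5,739.20.
Loan 1 is lower by $618.24.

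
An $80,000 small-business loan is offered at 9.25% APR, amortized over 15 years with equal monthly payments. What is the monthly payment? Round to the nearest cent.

At 9.25% the monthly rate is 0.0077083, so the payment is 80,000 × 0.0077083 / (1 − 1.0077083^−180) = $823.35.

$823.35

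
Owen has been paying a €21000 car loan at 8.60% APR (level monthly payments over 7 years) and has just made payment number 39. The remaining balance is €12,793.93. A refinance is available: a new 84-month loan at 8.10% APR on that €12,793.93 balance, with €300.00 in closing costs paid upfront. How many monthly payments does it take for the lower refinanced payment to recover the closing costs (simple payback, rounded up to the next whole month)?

3 months

Current payment = 21,000 × 8.6%/12 / (1 − (1+0.0071667)^−84) = €333.62.
Refinanced payment = 12,793.93 × 0.0067500 / (1 − (1+0.0067500)^−84) = €200.05.
Monthly savings = €333.62 − €200.05 = €133.57.
Break-even = €300.00 / €133.57 = 2.25 → 3 months.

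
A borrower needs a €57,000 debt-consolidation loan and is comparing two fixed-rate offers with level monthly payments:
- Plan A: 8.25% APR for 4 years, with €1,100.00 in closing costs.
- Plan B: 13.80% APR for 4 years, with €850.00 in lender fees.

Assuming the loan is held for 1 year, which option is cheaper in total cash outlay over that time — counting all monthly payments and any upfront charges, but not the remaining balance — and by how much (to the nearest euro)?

Plan A by €1,594

Plan A: monthly rate = 8.25%/12 = 0.0068750; payment = 57,000 × 0.0068750 / (1 − (1+0.0068750)^−48) = €1,398.24.
Plan B: monthly rate = 13.8%/12 = 0.0115000; payment = 57,000 × 0.0115000 / (1 − (1+0.0115000)^−48) = €1,551.90.
Over 12 months: Plan A costs 12 × €1,398.24 + €1,100.00 = €17,878.88; Plan B costs 12 × €1,551.90 + €850.00 = €19,472.80.
Plan A is cheaper by €19,472.80 − €17,878.88 = €1,593.92.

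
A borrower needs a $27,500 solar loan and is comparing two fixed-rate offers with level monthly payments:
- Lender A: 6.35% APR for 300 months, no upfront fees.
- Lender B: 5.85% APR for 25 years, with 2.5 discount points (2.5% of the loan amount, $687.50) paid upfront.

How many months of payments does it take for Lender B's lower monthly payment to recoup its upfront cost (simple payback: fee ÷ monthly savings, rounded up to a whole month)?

Lender A: at 6.35% the monthly rate is 0.0052917, so the payment is 27,500 × 0.0052917 / (1 − 1.0052917^−300) = $183.11.
Lender B: at 5.85% the monthly rate is 0.0048750, so the payment is 27,500 × 0.0048750 / (1 − 1.0048750^−300) = $174.67.
Monthly savings = $183.11 − $174.67 = $8.44.
Break-even = $687.50 / $8.44 = 81.46 → 82 months.

82 months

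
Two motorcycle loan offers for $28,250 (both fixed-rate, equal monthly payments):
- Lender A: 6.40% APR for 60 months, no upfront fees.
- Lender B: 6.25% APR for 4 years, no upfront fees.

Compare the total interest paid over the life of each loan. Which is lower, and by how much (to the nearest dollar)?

Lender A: monthly rate = 6.4%/12 = 0.0053333; payment = 28,250 × 0.0053333 / (1 − (1+0.0053333)^−60) = $551.42.
Total interest on Lender A = 60 × $551.42 − $28,250 = $4,835.20.
Lender B: at 6.25% the monthly rate is 0.0052083, so the payment is 28,250 × 0.0052083 / (1 − 1.0052083^−48) = $666.69.
Total interest on Lender B = 48 × $666.69 − $28,250 = $3,751.12.
Lender B is lower by $1,084.08.

Lender B by $1,084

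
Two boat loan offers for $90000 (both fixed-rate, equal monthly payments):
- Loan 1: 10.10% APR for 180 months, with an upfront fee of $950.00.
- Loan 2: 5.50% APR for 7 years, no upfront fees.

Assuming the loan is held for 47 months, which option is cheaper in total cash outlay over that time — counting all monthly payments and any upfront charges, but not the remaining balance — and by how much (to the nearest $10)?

Loan 1: at 10.10% the monthly rate is 0.0084167, so the payment is 90,000 × 0.0084167 / (1 − 1.0084167^−180) = $972.66.
Loan 2: monthly rate = 5.5%/12 = 0.0045833; payment = 90,000 × 0.0045833 / (1 − (1+0.0045833)^−84) = $1,293.30.
Over 47 months: Loan 1 costs 47 × $972.66 + $950.00 = $46,665.02; Loan 2 costs 47 × $1,293.30 = $60,785.10.
Loan 1 is cheaper by $60,785.10 − $46,665.02 = $14,120.08.

Loan 1 by $14,120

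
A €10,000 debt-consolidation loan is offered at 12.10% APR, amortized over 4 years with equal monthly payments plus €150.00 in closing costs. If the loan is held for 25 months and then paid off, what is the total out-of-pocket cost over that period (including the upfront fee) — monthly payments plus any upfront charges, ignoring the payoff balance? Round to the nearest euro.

Monthly rate = 12.1%/12 = 0.0100833; payment = 10,000 × 0.0100833 / (1 − (1+0.0100833)^−48) = €263.83.
Total outlay = 25 × €263.83 + €150.00 = €6,745.75.

€6,746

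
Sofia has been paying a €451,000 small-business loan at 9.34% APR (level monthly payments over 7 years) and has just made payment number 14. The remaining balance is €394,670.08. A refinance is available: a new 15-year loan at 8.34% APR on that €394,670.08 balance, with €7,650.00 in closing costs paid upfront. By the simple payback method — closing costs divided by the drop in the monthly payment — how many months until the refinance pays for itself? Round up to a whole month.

3 months

Current payment = 451,000 × 9.34%/12 / (1 − (1+0.0077833)^−84) = €7,334.24.
Refinanced payment = 394,670.08 × 0.0069500 / (1 − (1+0.0069500)^−180) = €3,849.55.
Monthly savings = €7,334.24 − €3,849.55 = €3,484.69.
Break-even = €7,650.00 / €3,484.69 = 2.20 → 3 months.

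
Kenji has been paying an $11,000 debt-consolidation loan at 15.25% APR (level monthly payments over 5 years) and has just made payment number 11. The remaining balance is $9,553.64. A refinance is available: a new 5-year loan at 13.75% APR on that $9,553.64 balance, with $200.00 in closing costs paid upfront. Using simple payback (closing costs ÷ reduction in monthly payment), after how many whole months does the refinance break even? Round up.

5 months

Current payment = 11,000 × 15.25%/12 / (1 − (1+0.0127083)^−60) = $263.13.
Refinanced payment = 9,553.64 × 0.0114583 / (1 − (1+0.0114583)^−60) = $221.06.
Monthly savings = $263.13 − $221.06 = $42.07.
Break-even = $200.00 / $42.07 = 4.75 → 5 months.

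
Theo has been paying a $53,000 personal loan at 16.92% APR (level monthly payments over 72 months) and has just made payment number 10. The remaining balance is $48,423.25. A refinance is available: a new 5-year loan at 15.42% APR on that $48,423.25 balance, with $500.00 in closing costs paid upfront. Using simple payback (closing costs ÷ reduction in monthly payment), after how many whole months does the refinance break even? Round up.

Current payment = 53,000 × 16.92%/12 / (1 − (1+0.0141000)^−72) = $1,176.68.
Refinanced payment = 48,423.25 × 0.0128500 / (1 − (1+0.0128500)^−60) = $1,162.69.
Monthly savings = $1,176.68 − $1,162.69 = $13.99.
Break-even = $500.00 / $13.99 = 35.74 → 36 months.

36 months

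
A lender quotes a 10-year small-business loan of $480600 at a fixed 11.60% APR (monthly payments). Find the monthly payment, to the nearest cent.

$6,784.54

At 11.60% the monthly rate is 0.0096667, so the payment is 480,600 × 0.0096667 / (1 − 1.0096667^−120) = $6,784.54.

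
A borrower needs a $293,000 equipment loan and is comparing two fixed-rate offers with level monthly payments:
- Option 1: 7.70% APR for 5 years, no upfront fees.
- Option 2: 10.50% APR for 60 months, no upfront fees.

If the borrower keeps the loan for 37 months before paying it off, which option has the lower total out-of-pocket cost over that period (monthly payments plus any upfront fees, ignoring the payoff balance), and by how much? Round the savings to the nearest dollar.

Option 1: monthly rate = 7.7%/12 = 0.0064167; payment = 293,000 × 0.0064167 / (1 − (1+0.0064167)^−60) = $5,899.01.
Option 2: at 10.50% the monthly rate is 0.0087500, so the payment is 293,000 × 0.0087500 / (1 − 1.0087500^−60) = $6,297.71.
Over 37 months: Option 1 costs 37 × $5,899.01 = $218,263.37; Option 2 costs 37 × $6,297.71 = $233,015.27.
Option 1 is cheaper by $233,015.27 − $218,263.37 = $14,751.90.

Option 1 by $14,752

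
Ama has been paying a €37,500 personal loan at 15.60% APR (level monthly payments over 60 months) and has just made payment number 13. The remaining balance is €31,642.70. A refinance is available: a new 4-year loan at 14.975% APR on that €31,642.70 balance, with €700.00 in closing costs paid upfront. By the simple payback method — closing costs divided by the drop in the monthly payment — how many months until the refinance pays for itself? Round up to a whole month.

30 months

Current payment = 37,500 × 15.6%/12 / (1 − (1+0.0130000)^−60) = €903.98.
Refinanced payment = 31,642.70 × 0.0124792 / (1 − (1+0.0124792)^−48) = €880.24.
Monthly savings = €903.98 − €880.24 = €23.74.
Break-even = €700.00 / €23.74 = 29.49 → 30 months.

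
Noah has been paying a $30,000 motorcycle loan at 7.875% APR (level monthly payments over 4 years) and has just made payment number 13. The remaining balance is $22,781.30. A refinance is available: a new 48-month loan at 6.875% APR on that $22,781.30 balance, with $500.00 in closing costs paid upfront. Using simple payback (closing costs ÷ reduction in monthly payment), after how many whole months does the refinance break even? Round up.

3 months

Current payment = 30,000 × 7.875%/12 / (1 − (1+0.0065625)^−48) = $730.63.
Refinanced payment = 22,781.30 × 0.0057292 / (1 − (1+0.0057292)^−48) = $544.21.
Monthly savings = $730.63 − $544.21 = $186.42.
Break-even = $500.00 / $186.42 = 2.68 → 3 months.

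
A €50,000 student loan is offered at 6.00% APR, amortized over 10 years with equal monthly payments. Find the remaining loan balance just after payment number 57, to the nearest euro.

€29,935

With monthly rate i = 6%/12 = 0.0050000, the balance after k of n payments is P · [(1+i)^n − (1+i)^k] / [(1+i)^n − 1].
(1+0.0050000)^120 = 1.81939673 and (1+0.0050000)^57 = 1.32881805, so the balance is 50,000 × (1.81939673 − 1.32881805) / (1.81939673 − 1) = €29,935.36.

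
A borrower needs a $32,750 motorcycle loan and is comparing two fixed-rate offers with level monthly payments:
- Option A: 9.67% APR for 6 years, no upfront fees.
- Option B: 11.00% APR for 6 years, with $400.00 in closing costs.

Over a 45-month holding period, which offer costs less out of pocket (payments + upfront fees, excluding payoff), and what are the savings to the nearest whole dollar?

Option A: monthly rate = 9.67%/12 = 0.0080583; payment = 32,750 × 0.0080583 / (1 − (1+0.0080583)^−72) = $601.29.
Option B: at 11.00% the monthly rate is 0.0091667, so the payment is 32,750 × 0.0091667 / (1 − 1.0091667^−72) = $623.37.
Over 45 months: Option A costs 45 × $601.29 = $27,058.05; Option B costs 45 × $623.37 + $400.00 = $28,451.65.
Option A is cheaper by $28,451.65 − $27,058.05 = $1,393.60.

Option A by $1,394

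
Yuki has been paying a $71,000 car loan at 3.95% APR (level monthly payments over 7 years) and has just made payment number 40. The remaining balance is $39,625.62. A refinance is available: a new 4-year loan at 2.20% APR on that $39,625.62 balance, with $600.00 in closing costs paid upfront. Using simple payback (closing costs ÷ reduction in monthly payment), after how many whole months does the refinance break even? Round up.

6 months

Current payment = 71,000 × 3.95%/12 / (1 − (1+0.0032917)^−84) = $968.85.
Refinanced payment = 39,625.62 × 0.0018333 / (1 − (1+0.0018333)^−48) = $863.15.
Monthly savings = $968.85 − $863.15 = $105.70.
Break-even = $600.00 / $105.70 = 5.68 → 6 months.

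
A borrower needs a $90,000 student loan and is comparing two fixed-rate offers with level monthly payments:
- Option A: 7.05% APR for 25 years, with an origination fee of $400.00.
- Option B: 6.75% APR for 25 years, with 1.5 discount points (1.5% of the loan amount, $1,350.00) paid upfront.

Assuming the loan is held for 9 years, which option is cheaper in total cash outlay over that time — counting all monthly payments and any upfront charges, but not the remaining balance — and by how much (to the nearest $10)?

Option A: at 7.05% the monthly rate is 0.0058750, so the payment is 90,000 × 0.0058750 / (1 − 1.0058750^−300) = $638.97.
Option B: at 6.75% the monthly rate is 0.0056250, so the payment is 90,000 × 0.0056250 / (1 − 1.0056250^−300) = $621.82.
Over 108 months: Option A costs 108 × $638.97 + $400.00 = $69,408.76; Option B costs 108 × $621.82 + $1,350.00 = $68,506.56.
Option B is cheaper by $69,408.76 − $68,506.56 = $902.20.

Option B by $900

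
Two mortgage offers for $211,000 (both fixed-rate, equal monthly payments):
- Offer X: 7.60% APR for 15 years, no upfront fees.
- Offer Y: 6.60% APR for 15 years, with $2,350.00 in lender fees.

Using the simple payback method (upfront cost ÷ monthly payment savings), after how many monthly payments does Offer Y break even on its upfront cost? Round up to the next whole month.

Offer X: monthly rate = 7.6%/12 = 0.0063333; payment = 211,000 × 0.0063333 / (1 − (1+0.0063333)^−180) = $1,968.01.
Offer Y: monthly rate = 6.6%/12 = 0.0055000; payment = 211,000 × 0.0055000 / (1 − (1+0.0055000)^−180) = $1,849.66.
Monthly savings = $1,968.01 − $1,849.66 = $118.35.
Break-even = $2,350.00 / $118.35 = 19.86 → 20 months.

20 months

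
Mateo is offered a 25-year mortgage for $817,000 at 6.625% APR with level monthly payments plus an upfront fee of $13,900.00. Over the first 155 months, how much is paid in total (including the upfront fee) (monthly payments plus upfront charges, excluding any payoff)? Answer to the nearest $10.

$878,870

Monthly rate = 6.625%/12 = 0.0055208; payment = 817,000 × 0.0055208 / (1 − (1+0.0055208)^−300) = $5,580.43.
Total outlay = 155 × $5,580.43 + $13,900.00 = $878,866.65.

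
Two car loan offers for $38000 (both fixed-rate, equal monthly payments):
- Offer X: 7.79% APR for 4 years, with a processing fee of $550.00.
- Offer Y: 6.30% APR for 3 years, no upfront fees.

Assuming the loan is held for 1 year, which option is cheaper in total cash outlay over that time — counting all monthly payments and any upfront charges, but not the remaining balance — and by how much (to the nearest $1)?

Offer X: monthly rate = 7.79%/12 = 0.0064917; payment = 38,000 × 0.0064917 / (1 − (1+0.0064917)^−48) = $923.95.
Offer Y: monthly rate = 6.3%/12 = 0.0052500; payment = 38,000 × 0.0052500 / (1 − (1+0.0052500)^−36) = $1,161.21.
Over 12 months: Offer X costs 12 × $923.95 + $550.00 = $11,637.40; Offer Y costs 12 × $1,161.21 = $13,934.52.
Offer X is cheaper by $13,934.52 − $11,637.40 = $2,297.12.

Offer X by $2,297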